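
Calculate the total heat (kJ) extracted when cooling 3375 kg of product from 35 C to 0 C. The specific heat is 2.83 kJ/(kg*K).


dT = 35 - (0) = 35 K
Q = m * cp * dT = 3375 * 2.83 * 35
Q = 334294 kJ

334294


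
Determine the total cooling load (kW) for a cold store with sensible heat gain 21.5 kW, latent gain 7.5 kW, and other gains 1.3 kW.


Q_total = Q_s + Q_l + Q_misc
Q_total = 21.5 + 7.5 + 1.3
Q_total = 30.3 kW

30.3


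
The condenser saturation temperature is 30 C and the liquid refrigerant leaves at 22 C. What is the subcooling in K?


Subcooling = T_cond - T_liquid
Subcooling = 30 - 22
Subcooling = 8 K

8


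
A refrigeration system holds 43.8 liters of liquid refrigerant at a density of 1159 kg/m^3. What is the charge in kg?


Charge = V * rho / 1000
Charge = 43.8 * 1159 / 1000
Charge = 50.76 kg

50.76


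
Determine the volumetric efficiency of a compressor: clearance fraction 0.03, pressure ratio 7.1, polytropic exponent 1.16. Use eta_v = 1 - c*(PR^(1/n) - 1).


PR^(1/n) = 7.1^(1/1.16) = 5.41805493
eta_v = 1 - 0.03 * (5.41805493 - 1)
eta_v = 0.8675

0.8675


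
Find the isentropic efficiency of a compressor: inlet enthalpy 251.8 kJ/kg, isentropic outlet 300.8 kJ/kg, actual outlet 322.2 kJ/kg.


dh_ideal = 300.8 - 251.8 = 49.0 kJ/kg
dh_actual = 322.2 - 251.8 = 70.4 kJ/kg
eta_s = dh_ideal / dh_actual = 49.0 / 70.4
eta_s = 0.696

0.696


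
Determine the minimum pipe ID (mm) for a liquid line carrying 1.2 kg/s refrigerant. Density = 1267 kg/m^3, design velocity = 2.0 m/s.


A = m_dot / (rho * v) = 1.2 / (1267 * 2.0) = 0.0004735595896 m^2
d = sqrt(4*A/pi) * 1000
d = 24.6 mm

24.6


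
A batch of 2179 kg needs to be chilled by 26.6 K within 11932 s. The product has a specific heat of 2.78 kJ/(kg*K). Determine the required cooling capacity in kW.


Q = m * cp * dT / t
Q = 2179 * 2.78 * 26.6 / 11932
Q = 13.504 kW

13.504


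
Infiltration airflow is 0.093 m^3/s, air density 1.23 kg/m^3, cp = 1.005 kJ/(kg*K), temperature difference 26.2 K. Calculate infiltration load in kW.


Q = V_dot * rho * cp * dT
Q = 0.093 * 1.23 * 1.005 * 26.2
Q = 3.012 kW

3.012


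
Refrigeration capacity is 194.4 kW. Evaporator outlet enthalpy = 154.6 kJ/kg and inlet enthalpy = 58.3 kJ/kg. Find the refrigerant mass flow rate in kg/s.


dh = 154.6 - 58.3 = 96.3 kJ/kg
m_dot = Q / dh = 194.4 / 96.3 = 2.0187 kg/s

2.0187


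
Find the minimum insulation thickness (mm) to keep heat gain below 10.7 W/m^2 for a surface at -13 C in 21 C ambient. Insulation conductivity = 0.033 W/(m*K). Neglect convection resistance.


dT = 21 - (-13) = 34 K
thickness = k * dT / q_max * 1000
thickness = 0.033 * 34 / 10.7 * 1000
thickness = 104.9 mm

104.9


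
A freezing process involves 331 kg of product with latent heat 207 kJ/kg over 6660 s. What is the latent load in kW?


Q_lat = m * h_fg / t
Q_lat = 331 * 207 / 6660
Q_lat = 10.29 kW

10.29


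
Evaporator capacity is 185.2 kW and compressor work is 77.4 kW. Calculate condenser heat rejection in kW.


Q_cond = Q_evap + W
Q_cond = 185.2 + 77.4
Q_cond = 262.6 kW

262.6


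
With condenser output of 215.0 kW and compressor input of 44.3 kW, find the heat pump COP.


COP_hp = Q_cond / W
COP_hp = 215.0 / 44.3
COP_hp = 4.853

4.853


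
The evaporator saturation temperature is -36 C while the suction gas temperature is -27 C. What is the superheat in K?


Superheat = T_suction - T_evap
Superheat = -27 - (-36)
Superheat = 9 K

9


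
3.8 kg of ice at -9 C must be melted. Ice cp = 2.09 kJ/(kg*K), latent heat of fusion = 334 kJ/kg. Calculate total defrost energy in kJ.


Sensible heat = cp * dT = 2.09 * 9 = 18.81 kJ/kg
Total per kg = 18.81 + 334 = 352.81 kJ/kg
Q = m * total = 3.8 * 352.81
Q = 1340.7 kJ

1340.7


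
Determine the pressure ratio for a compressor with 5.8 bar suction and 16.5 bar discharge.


PR = P_high / P_low
PR = 16.5 / 5.8
PR = 2.845

2.845


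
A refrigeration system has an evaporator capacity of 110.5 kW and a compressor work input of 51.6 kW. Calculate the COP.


COP = Q_evap / W
COP = 110.5 / 51.6
COP = 2.141

2.141


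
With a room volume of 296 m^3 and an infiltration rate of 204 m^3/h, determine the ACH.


ACH = flow / volume
ACH = 204 / 296
ACH = 0.689

0.689


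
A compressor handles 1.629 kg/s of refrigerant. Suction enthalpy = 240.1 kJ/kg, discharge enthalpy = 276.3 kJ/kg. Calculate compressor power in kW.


dh = 276.3 - 240.1 = 36.2 kJ/kg
W = m_dot * dh = 1.629 * 36.2 = 58.97 kW

58.97


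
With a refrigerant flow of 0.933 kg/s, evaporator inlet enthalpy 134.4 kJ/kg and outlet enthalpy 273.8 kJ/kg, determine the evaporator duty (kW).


dh = 273.8 - 134.4 = 139.4 kJ/kg
Q_evap = m_dot * dh = 0.933 * 139.4
Q_evap = 130.06 kW

130.06


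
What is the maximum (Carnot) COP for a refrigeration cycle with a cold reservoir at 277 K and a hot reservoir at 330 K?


dT = 330 - 277 = 53 K
COP_carnot = T_cold / dT = 277 / 53
COP_carnot = 5.226

5.226


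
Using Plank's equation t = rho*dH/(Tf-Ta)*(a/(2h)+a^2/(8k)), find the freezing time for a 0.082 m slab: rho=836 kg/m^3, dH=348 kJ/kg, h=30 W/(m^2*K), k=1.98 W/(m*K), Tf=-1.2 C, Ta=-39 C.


dT = -1.2 - (-39) = 37.8 K
term1 = a/(2h) = 0.082/(2*30) = 0.001366666667
term2 = a^2/(8k) = 0.082^2/(8*1.98) = 0.0004244949495
t = rho*dH*1000/dT * (term1 + term2)
t = 836*348*1000/37.8 * (0.001366666667 + 0.0004244949495)
t = 13786 s

13786


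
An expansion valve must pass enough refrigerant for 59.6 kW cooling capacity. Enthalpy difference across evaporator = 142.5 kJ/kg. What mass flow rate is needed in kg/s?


m_dot = Q / dh
m_dot = 59.6 / 142.5
m_dot = 0.4182 kg/s

0.4182


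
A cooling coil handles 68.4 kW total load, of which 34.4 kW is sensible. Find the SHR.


SHR = Q_sensible / Q_total
SHR = 34.4 / 68.4
SHR = 0.503

0.503


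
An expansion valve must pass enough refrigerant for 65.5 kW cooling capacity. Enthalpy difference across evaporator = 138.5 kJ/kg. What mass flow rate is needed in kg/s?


m_dot = Q / dh
m_dot = 65.5 / 138.5
m_dot = 0.4729 kg/s

0.4729


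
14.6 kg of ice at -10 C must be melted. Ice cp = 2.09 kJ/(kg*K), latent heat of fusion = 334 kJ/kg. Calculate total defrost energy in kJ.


Sensible heat = cp * dT = 2.09 * 10 = 20.9 kJ/kg
Total per kg = 20.9 + 334 = 354.9 kJ/kg
Q = m * total = 14.6 * 354.9
Q = 5181.5 kJ

5181.5


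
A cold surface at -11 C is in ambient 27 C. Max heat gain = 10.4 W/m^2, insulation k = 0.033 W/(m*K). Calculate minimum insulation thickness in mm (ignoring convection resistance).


dT = 27 - (-11) = 38 K
thickness = k * dT / q_max * 1000
thickness = 0.033 * 38 / 10.4 * 1000
thickness = 120.6 mm

120.6


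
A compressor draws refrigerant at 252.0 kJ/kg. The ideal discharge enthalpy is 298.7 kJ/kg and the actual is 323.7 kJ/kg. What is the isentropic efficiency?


dh_ideal = 298.7 - 252.0 = 46.7 kJ/kg
dh_actual = 323.7 - 252.0 = 71.7 kJ/kg
eta_s = dh_ideal / dh_actual = 46.7 / 71.7
eta_s = 0.6513

0.6513


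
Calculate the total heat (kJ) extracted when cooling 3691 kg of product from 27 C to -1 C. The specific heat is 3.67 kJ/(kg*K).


dT = 27 - (-1) = 28 K
Q = m * cp * dT = 3691 * 3.67 * 28
Q = 379287 kJ

379287


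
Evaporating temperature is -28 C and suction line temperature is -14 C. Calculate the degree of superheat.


Superheat = T_suction - T_evap
Superheat = -14 - (-28)
Superheat = 14 K

14


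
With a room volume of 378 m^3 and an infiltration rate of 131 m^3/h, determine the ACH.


ACH = flow / volume
ACH = 131 / 378
ACH = 0.347

0.347


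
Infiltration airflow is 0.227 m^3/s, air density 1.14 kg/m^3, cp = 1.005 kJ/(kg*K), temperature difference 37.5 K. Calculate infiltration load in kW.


Q = V_dot * rho * cp * dT
Q = 0.227 * 1.14 * 1.005 * 37.5
Q = 9.753 kW

9.753


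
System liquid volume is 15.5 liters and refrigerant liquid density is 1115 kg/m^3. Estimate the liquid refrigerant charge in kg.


Charge = V * rho / 1000
Charge = 15.5 * 1115 / 1000
Charge = 17.28 kg

17.28


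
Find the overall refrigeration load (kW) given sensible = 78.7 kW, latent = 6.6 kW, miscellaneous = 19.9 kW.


Q_total = Q_s + Q_l + Q_misc
Q_total = 78.7 + 6.6 + 19.9
Q_total = 105.2 kW

105.2


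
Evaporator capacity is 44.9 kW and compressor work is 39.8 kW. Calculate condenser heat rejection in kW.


Q_cond = Q_evap + W
Q_cond = 44.9 + 39.8
Q_cond = 84.7 kW

84.7


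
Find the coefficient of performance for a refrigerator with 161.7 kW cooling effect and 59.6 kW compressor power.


COP = Q_evap / W
COP = 161.7 / 59.6
COP = 2.713

2.713


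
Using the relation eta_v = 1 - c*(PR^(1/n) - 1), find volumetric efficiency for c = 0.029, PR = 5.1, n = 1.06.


PR^(1/n) = 5.1^(1/1.06) = 4.65070759
eta_v = 1 - 0.029 * (4.65070759 - 1)
eta_v = 0.8941

0.8941


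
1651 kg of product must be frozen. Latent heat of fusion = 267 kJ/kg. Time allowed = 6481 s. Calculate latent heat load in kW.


Q_lat = m * h_fg / t
Q_lat = 1651 * 267 / 6481
Q_lat = 68.02 kW

68.02


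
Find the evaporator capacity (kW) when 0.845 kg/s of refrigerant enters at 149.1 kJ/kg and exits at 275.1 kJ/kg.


dh = 275.1 - 149.1 = 126.0 kJ/kg
Q_evap = m_dot * dh = 0.845 * 126.0
Q_evap = 106.47 kW

106.47


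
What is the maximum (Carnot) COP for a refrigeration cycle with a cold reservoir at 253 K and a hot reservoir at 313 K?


dT = 313 - 253 = 60 K
COP_carnot = T_cold / dT = 253 / 60
COP_carnot = 4.217

4.217


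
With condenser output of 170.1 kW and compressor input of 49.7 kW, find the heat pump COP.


COP_hp = Q_cond / W
COP_hp = 170.1 / 49.7
COP_hp = 3.423

3.423


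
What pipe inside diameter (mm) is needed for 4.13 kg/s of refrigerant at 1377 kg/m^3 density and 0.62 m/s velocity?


A = m_dot / (rho * v) = 4.13 / (1377 * 0.62) = 0.004837538361 m^2
d = sqrt(4*A/pi) * 1000
d = 78.5 mm

78.5


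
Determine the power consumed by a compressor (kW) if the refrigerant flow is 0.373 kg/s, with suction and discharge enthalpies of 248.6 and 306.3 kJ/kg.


dh = 306.3 - 248.6 = 57.7 kJ/kg
W = m_dot * dh = 0.373 * 57.7 = 21.52 kW

21.52


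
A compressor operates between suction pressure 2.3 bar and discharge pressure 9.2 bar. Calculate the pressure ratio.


PR = P_high / P_low
PR = 9.2 / 2.3
PR = 4.0

4.0


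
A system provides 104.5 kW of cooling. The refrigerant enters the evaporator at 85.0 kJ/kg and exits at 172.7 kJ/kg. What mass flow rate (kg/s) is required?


dh = 172.7 - 85.0 = 87.7 kJ/kg
m_dot = Q / dh = 104.5 / 87.7 = 1.1916 kg/s

1.1916


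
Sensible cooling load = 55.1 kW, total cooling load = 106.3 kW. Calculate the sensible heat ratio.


SHR = Q_sensible / Q_total
SHR = 55.1 / 106.3
SHR = 0.518

0.518


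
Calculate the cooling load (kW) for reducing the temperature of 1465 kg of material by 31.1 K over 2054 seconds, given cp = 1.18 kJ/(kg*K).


Q = m * cp * dT / t
Q = 1465 * 1.18 * 31.1 / 2054
Q = 26.175 kW

26.175


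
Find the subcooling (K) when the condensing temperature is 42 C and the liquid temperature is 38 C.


Subcooling = T_cond - T_liquid
Subcooling = 42 - 38
Subcooling = 4 K

4


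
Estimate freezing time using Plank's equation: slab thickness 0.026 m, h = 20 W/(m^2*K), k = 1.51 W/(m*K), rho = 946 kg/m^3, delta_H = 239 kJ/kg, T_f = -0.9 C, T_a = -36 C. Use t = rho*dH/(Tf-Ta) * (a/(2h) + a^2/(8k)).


dT = -0.9 - (-36) = 35.1 K
term1 = a/(2h) = 0.026/(2*20) = 0.00065
term2 = a^2/(8k) = 0.026^2/(8*1.51) = 0.0000559602649
t = rho*dH*1000/dT * (term1 + term2)
t = 946*239*1000/35.1 * (0.00065 + 0.0000559602649)
t = 4547 s

4547


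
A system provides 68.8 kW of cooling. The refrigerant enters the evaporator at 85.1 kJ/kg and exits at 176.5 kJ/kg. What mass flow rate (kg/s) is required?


dh = 176.5 - 85.1 = 91.4 kJ/kg
m_dot = Q / dh = 68.8 / 91.4 = 0.7527 kg/s

0.7527


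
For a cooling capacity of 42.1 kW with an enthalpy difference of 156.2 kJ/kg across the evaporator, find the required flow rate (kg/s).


m_dot = Q / dh
m_dot = 42.1 / 156.2
m_dot = 0.2695 kg/s

0.2695


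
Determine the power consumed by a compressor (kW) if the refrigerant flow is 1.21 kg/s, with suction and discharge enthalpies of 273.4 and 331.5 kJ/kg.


dh = 331.5 - 273.4 = 58.1 kJ/kg
W = m_dot * dh = 1.21 * 58.1 = 70.3 kW

70.3


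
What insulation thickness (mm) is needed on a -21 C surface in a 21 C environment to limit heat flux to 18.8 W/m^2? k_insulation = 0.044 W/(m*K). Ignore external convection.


dT = 21 - (-21) = 42 K
thickness = k * dT / q_max * 1000
thickness = 0.044 * 42 / 18.8 * 1000
thickness = 98.3 mm

98.3


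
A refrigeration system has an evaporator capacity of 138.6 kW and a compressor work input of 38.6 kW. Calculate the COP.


COP = Q_evap / W
COP = 138.6 / 38.6
COP = 3.591

3.591


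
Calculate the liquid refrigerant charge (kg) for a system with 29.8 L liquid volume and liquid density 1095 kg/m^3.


Charge = V * rho / 1000
Charge = 29.8 * 1095 / 1000
Charge = 32.63 kg

32.63


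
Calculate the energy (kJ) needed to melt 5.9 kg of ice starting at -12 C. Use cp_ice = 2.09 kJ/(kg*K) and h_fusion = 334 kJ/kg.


Sensible heat = cp * dT = 2.09 * 12 = 25.08 kJ/kg
Total per kg = 25.08 + 334 = 359.08 kJ/kg
Q = m * total = 5.9 * 359.08
Q = 2118.6 kJ

2118.6


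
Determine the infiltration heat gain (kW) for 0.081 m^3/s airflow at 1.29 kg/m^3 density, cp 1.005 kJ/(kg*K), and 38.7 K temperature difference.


Q = V_dot * rho * cp * dT
Q = 0.081 * 1.29 * 1.005 * 38.7
Q = 4.064 kW

4.064


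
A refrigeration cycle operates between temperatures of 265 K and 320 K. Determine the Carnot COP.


dT = 320 - 265 = 55 K
COP_carnot = T_cold / dT = 265 / 55
COP_carnot = 4.818

4.818


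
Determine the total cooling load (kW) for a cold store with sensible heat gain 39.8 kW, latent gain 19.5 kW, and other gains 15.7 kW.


Q_total = Q_s + Q_l + Q_misc
Q_total = 39.8 + 19.5 + 15.7
Q_total = 75.0 kW

75.0


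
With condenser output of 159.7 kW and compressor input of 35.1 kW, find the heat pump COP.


COP_hp = Q_cond / W
COP_hp = 159.7 / 35.1
COP_hp = 4.55

4.55


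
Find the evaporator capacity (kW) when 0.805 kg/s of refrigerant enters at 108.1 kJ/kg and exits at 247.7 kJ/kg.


dh = 247.7 - 108.1 = 139.6 kJ/kg
Q_evap = m_dot * dh = 0.805 * 139.6
Q_evap = 112.38 kW

112.38


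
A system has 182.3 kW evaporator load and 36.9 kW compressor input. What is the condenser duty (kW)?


Q_cond = Q_evap + W
Q_cond = 182.3 + 36.9
Q_cond = 219.2 kW

219.2


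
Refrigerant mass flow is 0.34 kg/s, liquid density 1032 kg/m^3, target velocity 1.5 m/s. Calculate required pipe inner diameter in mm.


A = m_dot / (rho * v) = 0.34 / (1032 * 1.5) = 0.0002196382429 m^2
d = sqrt(4*A/pi) * 1000
d = 16.7 mm

16.7


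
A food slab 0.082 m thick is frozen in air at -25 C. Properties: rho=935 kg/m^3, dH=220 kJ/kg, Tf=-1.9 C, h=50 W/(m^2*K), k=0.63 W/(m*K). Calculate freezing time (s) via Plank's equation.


dT = -1.9 - (-25) = 23.1 K
term1 = a/(2h) = 0.082/(2*50) = 0.00082
term2 = a^2/(8k) = 0.082^2/(8*0.63) = 0.001334126984
t = rho*dH*1000/dT * (term1 + term2)
t = 935*220*1000/23.1 * (0.00082 + 0.001334126984)
t = 19182 s

19182


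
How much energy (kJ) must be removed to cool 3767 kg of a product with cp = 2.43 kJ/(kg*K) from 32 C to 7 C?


dT = 32 - (7) = 25 K
Q = m * cp * dT = 3767 * 2.43 * 25
Q = 228845 kJ

228845


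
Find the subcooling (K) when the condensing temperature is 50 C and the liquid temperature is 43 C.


Subcooling = T_cond - T_liquid
Subcooling = 50 - 43
Subcooling = 7 K

7


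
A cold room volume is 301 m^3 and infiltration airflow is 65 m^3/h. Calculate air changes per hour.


ACH = flow / volume
ACH = 65 / 301
ACH = 0.216

0.216


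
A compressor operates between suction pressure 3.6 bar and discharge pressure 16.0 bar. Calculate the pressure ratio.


PR = P_high / P_low
PR = 16.0 / 3.6
PR = 4.444

4.444


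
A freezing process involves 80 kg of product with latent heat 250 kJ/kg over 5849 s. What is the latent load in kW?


Q_lat = m * h_fg / t
Q_lat = 80 * 250 / 5849
Q_lat = 3.42 kW

3.42


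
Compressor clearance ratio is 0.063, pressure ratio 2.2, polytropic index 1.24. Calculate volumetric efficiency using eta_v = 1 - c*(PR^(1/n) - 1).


PR^(1/n) = 2.2^(1/1.24) = 1.88863191
eta_v = 1 - 0.063 * (1.88863191 - 1)
eta_v = 0.944

0.944


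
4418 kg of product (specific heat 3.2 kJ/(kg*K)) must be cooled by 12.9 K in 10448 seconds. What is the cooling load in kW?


Q = m * cp * dT / t
Q = 4418 * 3.2 * 12.9 / 10448
Q = 17.455 kW

17.455


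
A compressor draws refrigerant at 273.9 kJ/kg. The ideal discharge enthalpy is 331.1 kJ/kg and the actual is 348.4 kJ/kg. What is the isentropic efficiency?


dh_ideal = 331.1 - 273.9 = 57.2 kJ/kg
dh_actual = 348.4 - 273.9 = 74.5 kJ/kg
eta_s = dh_ideal / dh_actual = 57.2 / 74.5
eta_s = 0.7678

0.7678


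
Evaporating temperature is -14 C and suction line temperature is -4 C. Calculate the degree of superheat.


Superheat = T_suction - T_evap
Superheat = -4 - (-14)
Superheat = 10 K

10


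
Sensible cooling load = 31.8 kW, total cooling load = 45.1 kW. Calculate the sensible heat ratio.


SHR = Q_sensible / Q_total
SHR = 31.8 / 45.1
SHR = 0.705

0.705


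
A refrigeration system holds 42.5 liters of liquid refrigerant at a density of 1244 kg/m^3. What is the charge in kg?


Charge = V * rho / 1000
Charge = 42.5 * 1244 / 1000
Charge = 52.87 kg

52.87


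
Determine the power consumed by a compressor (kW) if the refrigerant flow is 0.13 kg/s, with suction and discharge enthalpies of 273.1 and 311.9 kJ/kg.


dh = 311.9 - 273.1 = 38.8 kJ/kg
W = m_dot * dh = 0.13 * 38.8 = 5.04 kW

5.04


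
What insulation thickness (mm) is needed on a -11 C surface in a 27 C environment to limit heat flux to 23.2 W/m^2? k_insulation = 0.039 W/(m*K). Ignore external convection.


dT = 27 - (-11) = 38 K
thickness = k * dT / q_max * 1000
thickness = 0.039 * 38 / 23.2 * 1000
thickness = 63.9 mm

63.9


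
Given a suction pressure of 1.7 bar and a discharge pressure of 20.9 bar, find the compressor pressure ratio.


PR = P_high / P_low
PR = 20.9 / 1.7
PR = 12.294

12.294


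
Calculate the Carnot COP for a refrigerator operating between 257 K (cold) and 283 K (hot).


dT = 283 - 257 = 26 K
COP_carnot = T_cold / dT = 257 / 26
COP_carnot = 9.885

9.885


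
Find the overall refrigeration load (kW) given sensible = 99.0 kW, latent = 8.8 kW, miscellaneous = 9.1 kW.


Q_total = Q_s + Q_l + Q_misc
Q_total = 99.0 + 8.8 + 9.1
Q_total = 116.9 kW

116.9


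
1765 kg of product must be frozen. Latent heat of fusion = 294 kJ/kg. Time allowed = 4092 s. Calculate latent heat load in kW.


Q_lat = m * h_fg / t
Q_lat = 1765 * 294 / 4092
Q_lat = 126.81 kW

126.81


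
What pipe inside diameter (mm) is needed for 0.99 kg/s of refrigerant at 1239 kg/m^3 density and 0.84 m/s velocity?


A = m_dot / (rho * v) = 0.99 / (1239 * 0.84) = 0.0009512279488 m^2
d = sqrt(4*A/pi) * 1000
d = 34.8 mm

34.8


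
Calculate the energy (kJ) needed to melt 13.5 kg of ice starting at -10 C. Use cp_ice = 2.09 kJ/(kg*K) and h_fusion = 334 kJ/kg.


Sensible heat = cp * dT = 2.09 * 10 = 20.9 kJ/kg
Total per kg = 20.9 + 334 = 354.9 kJ/kg
Q = m * total = 13.5 * 354.9
Q = 4791.2 kJ

4791.2


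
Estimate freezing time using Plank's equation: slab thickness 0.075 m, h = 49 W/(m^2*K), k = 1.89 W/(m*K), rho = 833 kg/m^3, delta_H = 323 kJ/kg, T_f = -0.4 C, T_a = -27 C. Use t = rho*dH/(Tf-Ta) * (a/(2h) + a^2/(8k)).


dT = -0.4 - (-27) = 26.6 K
term1 = a/(2h) = 0.075/(2*49) = 0.0007653061224
term2 = a^2/(8k) = 0.075^2/(8*1.89) = 0.0003720238095
t = rho*dH*1000/dT * (term1 + term2)
t = 833*323*1000/26.6 * (0.0007653061224 + 0.0003720238095)
t = 11504 s

11504


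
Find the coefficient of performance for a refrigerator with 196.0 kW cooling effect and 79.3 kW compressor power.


COP = Q_evap / W
COP = 196.0 / 79.3
COP = 2.472

2.472


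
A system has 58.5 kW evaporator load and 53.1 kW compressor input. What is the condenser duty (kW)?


Q_cond = Q_evap + W
Q_cond = 58.5 + 53.1
Q_cond = 111.6 kW

111.6


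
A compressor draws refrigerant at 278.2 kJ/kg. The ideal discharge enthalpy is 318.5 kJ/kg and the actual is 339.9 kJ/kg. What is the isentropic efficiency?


dh_ideal = 318.5 - 278.2 = 40.3 kJ/kg
dh_actual = 339.9 - 278.2 = 61.7 kJ/kg
eta_s = dh_ideal / dh_actual = 40.3 / 61.7
eta_s = 0.6532

0.6532


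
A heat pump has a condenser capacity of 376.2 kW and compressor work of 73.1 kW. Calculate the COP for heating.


COP_hp = Q_cond / W
COP_hp = 376.2 / 73.1
COP_hp = 5.146

5.146


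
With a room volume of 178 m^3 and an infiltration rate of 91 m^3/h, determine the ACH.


ACH = flow / volume
ACH = 91 / 178
ACH = 0.511

0.511


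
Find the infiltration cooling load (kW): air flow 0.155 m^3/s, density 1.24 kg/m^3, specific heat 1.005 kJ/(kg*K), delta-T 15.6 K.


Q = V_dot * rho * cp * dT
Q = 0.155 * 1.24 * 1.005 * 15.6
Q = 3.013 kW

3.013


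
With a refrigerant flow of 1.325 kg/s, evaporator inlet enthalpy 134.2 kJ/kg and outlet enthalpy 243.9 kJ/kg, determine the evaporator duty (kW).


dh = 243.9 - 134.2 = 109.7 kJ/kg
Q_evap = m_dot * dh = 1.325 * 109.7
Q_evap = 145.35 kW

145.35


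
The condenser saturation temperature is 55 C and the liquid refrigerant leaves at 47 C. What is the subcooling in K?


Subcooling = T_cond - T_liquid
Subcooling = 55 - 47
Subcooling = 8 K

8


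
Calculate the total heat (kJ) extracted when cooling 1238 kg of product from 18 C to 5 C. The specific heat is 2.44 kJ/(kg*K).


dT = 18 - (5) = 13 K
Q = m * cp * dT = 1238 * 2.44 * 13
Q = 39269 kJ

39269


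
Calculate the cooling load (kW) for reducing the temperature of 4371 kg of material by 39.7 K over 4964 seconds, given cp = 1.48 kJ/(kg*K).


Q = m * cp * dT / t
Q = 4371 * 1.48 * 39.7 / 4964
Q = 51.737 kW

51.737


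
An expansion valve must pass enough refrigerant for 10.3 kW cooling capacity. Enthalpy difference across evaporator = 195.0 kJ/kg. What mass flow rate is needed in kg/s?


m_dot = Q / dh
m_dot = 10.3 / 195.0
m_dot = 0.0528 kg/s

0.0528


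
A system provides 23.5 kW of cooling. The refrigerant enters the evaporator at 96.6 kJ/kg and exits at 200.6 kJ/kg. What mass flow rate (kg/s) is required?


dh = 200.6 - 96.6 = 104.0 kJ/kg
m_dot = Q / dh = 23.5 / 104.0 = 0.226 kg/s

0.226


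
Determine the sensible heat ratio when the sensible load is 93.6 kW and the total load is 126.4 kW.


SHR = Q_sensible / Q_total
SHR = 93.6 / 126.4
SHR = 0.741

0.741


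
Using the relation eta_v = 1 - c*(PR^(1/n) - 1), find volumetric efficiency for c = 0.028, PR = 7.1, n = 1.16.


PR^(1/n) = 7.1^(1/1.16) = 5.41805493
eta_v = 1 - 0.028 * (5.41805493 - 1)
eta_v = 0.8763

0.8763


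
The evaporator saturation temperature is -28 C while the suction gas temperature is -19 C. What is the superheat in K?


Superheat = T_suction - T_evap
Superheat = -19 - (-28)
Superheat = 9 K

9


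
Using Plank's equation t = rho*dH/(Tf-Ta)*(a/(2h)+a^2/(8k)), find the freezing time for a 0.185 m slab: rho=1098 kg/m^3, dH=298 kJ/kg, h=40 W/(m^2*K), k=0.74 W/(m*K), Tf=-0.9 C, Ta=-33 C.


dT = -0.9 - (-33) = 32.1 K
term1 = a/(2h) = 0.185/(2*40) = 0.0023125
term2 = a^2/(8k) = 0.185^2/(8*0.74) = 0.00578125
t = rho*dH*1000/dT * (term1 + term2)
t = 1098*298*1000/32.1 * (0.0023125 + 0.00578125)
t = 82502 s

82502


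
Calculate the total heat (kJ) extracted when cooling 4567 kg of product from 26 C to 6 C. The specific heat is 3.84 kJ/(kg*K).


dT = 26 - (6) = 20 K
Q = m * cp * dT = 4567 * 3.84 * 20
Q = 350746 kJ

350746


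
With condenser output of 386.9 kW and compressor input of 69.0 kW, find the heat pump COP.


COP_hp = Q_cond / W
COP_hp = 386.9 / 69.0
COP_hp = 5.607

5.607


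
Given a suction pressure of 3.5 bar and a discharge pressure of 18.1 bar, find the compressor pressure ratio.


PR = P_high / P_low
PR = 18.1 / 3.5
PR = 5.171

5.171


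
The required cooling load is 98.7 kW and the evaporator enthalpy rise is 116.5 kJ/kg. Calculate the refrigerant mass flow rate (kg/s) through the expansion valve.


m_dot = Q / dh
m_dot = 98.7 / 116.5
m_dot = 0.8472 kg/s

0.8472


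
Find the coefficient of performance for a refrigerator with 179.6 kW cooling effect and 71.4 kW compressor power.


COP = Q_evap / W
COP = 179.6 / 71.4
COP = 2.515

2.515


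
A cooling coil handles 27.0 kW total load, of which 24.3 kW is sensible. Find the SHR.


SHR = Q_sensible / Q_total
SHR = 24.3 / 27.0
SHR = 0.9

0.9


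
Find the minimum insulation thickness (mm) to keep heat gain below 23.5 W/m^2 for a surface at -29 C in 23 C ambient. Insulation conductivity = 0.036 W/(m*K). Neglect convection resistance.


dT = 23 - (-29) = 52 K
thickness = k * dT / q_max * 1000
thickness = 0.036 * 52 / 23.5 * 1000
thickness = 79.7 mm

79.7


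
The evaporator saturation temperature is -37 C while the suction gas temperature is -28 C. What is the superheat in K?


Superheat = T_suction - T_evap
Superheat = -28 - (-37)
Superheat = 9 K

9


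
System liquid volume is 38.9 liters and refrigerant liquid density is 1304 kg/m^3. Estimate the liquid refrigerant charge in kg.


Charge = V * rho / 1000
Charge = 38.9 * 1304 / 1000
Charge = 50.73 kg

50.73


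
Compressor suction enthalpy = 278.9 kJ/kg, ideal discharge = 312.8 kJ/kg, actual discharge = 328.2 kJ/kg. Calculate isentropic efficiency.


dh_ideal = 312.8 - 278.9 = 33.9 kJ/kg
dh_actual = 328.2 - 278.9 = 49.3 kJ/kg
eta_s = dh_ideal / dh_actual = 33.9 / 49.3
eta_s = 0.6876

0.6876


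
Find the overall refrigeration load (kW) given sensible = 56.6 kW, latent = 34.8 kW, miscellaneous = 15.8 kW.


Q_total = Q_s + Q_l + Q_misc
Q_total = 56.6 + 34.8 + 15.8
Q_total = 107.2 kW

107.2


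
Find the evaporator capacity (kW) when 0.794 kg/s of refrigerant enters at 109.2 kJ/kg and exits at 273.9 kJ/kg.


dh = 273.9 - 109.2 = 164.7 kJ/kg
Q_evap = m_dot * dh = 0.794 * 164.7
Q_evap = 130.77 kW

130.77


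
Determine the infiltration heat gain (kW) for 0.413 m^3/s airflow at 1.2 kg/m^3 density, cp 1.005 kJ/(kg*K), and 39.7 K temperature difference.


Q = V_dot * rho * cp * dT
Q = 0.413 * 1.2 * 1.005 * 39.7
Q = 19.774 kW

19.774


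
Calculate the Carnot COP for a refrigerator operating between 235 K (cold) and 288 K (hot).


dT = 288 - 235 = 53 K
COP_carnot = T_cold / dT = 235 / 53
COP_carnot = 4.434

4.434


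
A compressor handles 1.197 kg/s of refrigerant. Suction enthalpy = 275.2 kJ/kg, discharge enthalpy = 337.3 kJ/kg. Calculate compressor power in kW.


dh = 337.3 - 275.2 = 62.1 kJ/kg
W = m_dot * dh = 1.197 * 62.1 = 74.33 kW

74.33


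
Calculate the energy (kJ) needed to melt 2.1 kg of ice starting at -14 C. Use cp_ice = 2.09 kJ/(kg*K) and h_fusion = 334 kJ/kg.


Sensible heat = cp * dT = 2.09 * 14 = 29.26 kJ/kg
Total per kg = 29.26 + 334 = 363.26 kJ/kg
Q = m * total = 2.1 * 363.26
Q = 762.8 kJ

762.8


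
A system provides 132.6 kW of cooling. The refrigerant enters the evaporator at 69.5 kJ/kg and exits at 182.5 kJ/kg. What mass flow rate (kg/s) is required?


dh = 182.5 - 69.5 = 113.0 kJ/kg
m_dot = Q / dh = 132.6 / 113.0 = 1.1735 kg/s

1.1735


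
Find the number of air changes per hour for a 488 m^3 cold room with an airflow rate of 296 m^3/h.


ACH = flow / volume
ACH = 296 / 488
ACH = 0.607

0.607


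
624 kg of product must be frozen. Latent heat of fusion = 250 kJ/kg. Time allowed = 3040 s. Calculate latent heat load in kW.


Q_lat = m * h_fg / t
Q_lat = 624 * 250 / 3040
Q_lat = 51.32 kW

51.32


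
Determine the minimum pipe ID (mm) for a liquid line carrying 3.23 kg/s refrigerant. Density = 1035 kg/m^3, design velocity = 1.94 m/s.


A = m_dot / (rho * v) = 3.23 / (1035 * 1.94) = 0.001608645849 m^2
d = sqrt(4*A/pi) * 1000
d = 45.3 mm

45.3


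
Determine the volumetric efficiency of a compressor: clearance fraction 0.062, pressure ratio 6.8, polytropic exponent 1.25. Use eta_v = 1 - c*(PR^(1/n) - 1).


PR^(1/n) = 6.8^(1/1.25) = 4.63454529
eta_v = 1 - 0.062 * (4.63454529 - 1)
eta_v = 0.7747

0.7747


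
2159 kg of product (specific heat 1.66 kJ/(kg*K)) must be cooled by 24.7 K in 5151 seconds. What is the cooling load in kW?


Q = m * cp * dT / t
Q = 2159 * 1.66 * 24.7 / 5151
Q = 17.186 kW

17.186


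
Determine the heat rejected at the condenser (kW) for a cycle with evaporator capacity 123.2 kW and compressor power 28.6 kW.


Q_cond = Q_evap + W
Q_cond = 123.2 + 28.6
Q_cond = 151.8 kW

151.8


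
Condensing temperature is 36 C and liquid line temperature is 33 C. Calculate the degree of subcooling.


Subcooling = T_cond - T_liquid
Subcooling = 36 - 33
Subcooling = 3 K

3


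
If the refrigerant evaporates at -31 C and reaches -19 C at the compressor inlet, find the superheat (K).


Superheat = T_suction - T_evap
Superheat = -19 - (-31)
Superheat = 12 K

12


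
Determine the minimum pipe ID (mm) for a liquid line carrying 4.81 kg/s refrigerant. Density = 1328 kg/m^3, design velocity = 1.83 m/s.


A = m_dot / (rho * v) = 4.81 / (1328 * 1.83) = 0.001979228389 m^2
d = sqrt(4*A/pi) * 1000
d = 50.2 mm

50.2


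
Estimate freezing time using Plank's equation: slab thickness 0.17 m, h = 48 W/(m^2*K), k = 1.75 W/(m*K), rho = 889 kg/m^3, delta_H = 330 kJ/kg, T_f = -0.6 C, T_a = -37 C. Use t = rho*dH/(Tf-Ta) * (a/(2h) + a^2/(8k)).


dT = -0.6 - (-37) = 36.4 K
term1 = a/(2h) = 0.17/(2*48) = 0.001770833333
term2 = a^2/(8k) = 0.17^2/(8*1.75) = 0.002064285714
t = rho*dH*1000/dT * (term1 + term2)
t = 889*330*1000/36.4 * (0.001770833333 + 0.002064285714)
t = 30910 s

30910


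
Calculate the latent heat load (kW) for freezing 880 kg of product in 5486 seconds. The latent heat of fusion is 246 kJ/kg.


Q_lat = m * h_fg / t
Q_lat = 880 * 246 / 5486
Q_lat = 39.46 kW

39.46


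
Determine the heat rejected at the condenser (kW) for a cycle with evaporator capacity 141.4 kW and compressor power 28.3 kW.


Q_cond = Q_evap + W
Q_cond = 141.4 + 28.3
Q_cond = 169.7 kW

169.7


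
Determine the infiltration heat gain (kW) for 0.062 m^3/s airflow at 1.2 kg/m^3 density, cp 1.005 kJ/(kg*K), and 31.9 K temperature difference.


Q = V_dot * rho * cp * dT
Q = 0.062 * 1.2 * 1.005 * 31.9
Q = 2.385 kW

2.385


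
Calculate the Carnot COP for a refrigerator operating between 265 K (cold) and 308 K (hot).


dT = 308 - 265 = 43 K
COP_carnot = T_cold / dT = 265 / 43
COP_carnot = 6.163

6.163


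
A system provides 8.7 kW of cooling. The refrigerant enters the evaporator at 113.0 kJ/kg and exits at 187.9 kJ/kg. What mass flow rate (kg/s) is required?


dh = 187.9 - 113.0 = 74.9 kJ/kg
m_dot = Q / dh = 8.7 / 74.9 = 0.1162 kg/s

0.1162


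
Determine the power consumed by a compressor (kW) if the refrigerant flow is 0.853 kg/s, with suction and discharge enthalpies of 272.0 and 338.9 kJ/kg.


dh = 338.9 - 272.0 = 66.9 kJ/kg
W = m_dot * dh = 0.853 * 66.9 = 57.07 kW

57.07


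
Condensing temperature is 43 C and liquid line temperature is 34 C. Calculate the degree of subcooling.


Subcooling = T_cond - T_liquid
Subcooling = 43 - 34
Subcooling = 9 K

9


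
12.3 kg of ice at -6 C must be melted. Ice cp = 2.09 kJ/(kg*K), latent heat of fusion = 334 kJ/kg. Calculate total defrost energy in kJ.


Sensible heat = cp * dT = 2.09 * 6 = 12.54 kJ/kg
Total per kg = 12.54 + 334 = 346.54 kJ/kg
Q = m * total = 12.3 * 346.54
Q = 4262.4 kJ

4262.4


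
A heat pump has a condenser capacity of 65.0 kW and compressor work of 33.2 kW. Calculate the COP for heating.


COP_hp = Q_cond / W
COP_hp = 65.0 / 33.2
COP_hp = 1.958

1.958


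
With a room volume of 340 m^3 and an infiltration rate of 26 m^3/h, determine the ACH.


ACH = flow / volume
ACH = 26 / 340
ACH = 0.076

0.076


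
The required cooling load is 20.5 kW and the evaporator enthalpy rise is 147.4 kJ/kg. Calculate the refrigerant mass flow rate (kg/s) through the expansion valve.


m_dot = Q / dh
m_dot = 20.5 / 147.4
m_dot = 0.1391 kg/s

0.1391


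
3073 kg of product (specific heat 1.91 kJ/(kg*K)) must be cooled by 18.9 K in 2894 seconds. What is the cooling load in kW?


Q = m * cp * dT / t
Q = 3073 * 1.91 * 18.9 / 2894
Q = 38.332 kW

38.332


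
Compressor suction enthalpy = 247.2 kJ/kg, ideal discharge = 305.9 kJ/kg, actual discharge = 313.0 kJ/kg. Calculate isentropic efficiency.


dh_ideal = 305.9 - 247.2 = 58.7 kJ/kg
dh_actual = 313.0 - 247.2 = 65.8 kJ/kg
eta_s = dh_ideal / dh_actual = 58.7 / 65.8
eta_s = 0.8921

0.8921


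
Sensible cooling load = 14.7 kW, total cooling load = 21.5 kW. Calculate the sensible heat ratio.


SHR = Q_sensible / Q_total
SHR = 14.7 / 21.5
SHR = 0.684

0.684


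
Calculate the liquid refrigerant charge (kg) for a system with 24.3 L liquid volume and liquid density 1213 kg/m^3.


Charge = V * rho / 1000
Charge = 24.3 * 1213 / 1000
Charge = 29.48 kg

29.48


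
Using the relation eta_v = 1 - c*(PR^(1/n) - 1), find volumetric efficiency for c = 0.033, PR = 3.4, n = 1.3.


PR^(1/n) = 3.4^(1/1.3) = 2.56348002
eta_v = 1 - 0.033 * (2.56348002 - 1)
eta_v = 0.9484

0.9484


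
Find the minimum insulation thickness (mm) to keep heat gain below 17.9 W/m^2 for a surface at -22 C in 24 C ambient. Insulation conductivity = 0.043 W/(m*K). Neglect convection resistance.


dT = 24 - (-22) = 46 K
thickness = k * dT / q_max * 1000
thickness = 0.043 * 46 / 17.9 * 1000
thickness = 110.5 mm

110.5


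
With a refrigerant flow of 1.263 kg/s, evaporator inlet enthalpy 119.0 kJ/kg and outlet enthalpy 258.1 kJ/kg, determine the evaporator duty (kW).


dh = 258.1 - 119.0 = 139.1 kJ/kg
Q_evap = m_dot * dh = 1.263 * 139.1
Q_evap = 175.68 kW

175.68


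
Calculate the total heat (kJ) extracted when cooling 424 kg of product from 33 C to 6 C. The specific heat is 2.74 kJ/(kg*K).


dT = 33 - (6) = 27 K
Q = m * cp * dT = 424 * 2.74 * 27
Q = 31368 kJ

31368


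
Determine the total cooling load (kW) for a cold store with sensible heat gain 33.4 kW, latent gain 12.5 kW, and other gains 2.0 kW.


Q_total = Q_s + Q_l + Q_misc
Q_total = 33.4 + 12.5 + 2.0
Q_total = 47.9 kW

47.9


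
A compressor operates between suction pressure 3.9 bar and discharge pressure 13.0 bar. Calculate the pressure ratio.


PR = P_high / P_low
PR = 13.0 / 3.9
PR = 3.333

3.333


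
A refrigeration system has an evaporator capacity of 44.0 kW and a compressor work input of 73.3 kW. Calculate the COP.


COP = Q_evap / W
COP = 44.0 / 73.3
COP = 0.6

0.6


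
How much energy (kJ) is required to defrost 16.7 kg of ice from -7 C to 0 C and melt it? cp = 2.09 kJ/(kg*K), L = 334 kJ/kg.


Sensible heat = cp * dT = 2.09 * 7 = 14.63 kJ/kg
Total per kg = 14.63 + 334 = 348.63 kJ/kg
Q = m * total = 16.7 * 348.63
Q = 5822.1 kJ

5822.1


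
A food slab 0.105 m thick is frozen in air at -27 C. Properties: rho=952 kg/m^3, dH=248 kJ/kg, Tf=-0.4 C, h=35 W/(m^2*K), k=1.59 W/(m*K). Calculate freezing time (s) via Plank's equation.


dT = -0.4 - (-27) = 26.6 K
term1 = a/(2h) = 0.105/(2*35) = 0.0015
term2 = a^2/(8k) = 0.105^2/(8*1.59) = 0.000866745283
t = rho*dH*1000/dT * (term1 + term2)
t = 952*248*1000/26.6 * (0.0015 + 0.000866745283)
t = 21007 s

21007


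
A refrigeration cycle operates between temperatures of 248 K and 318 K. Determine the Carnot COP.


dT = 318 - 248 = 70 K
COP_carnot = T_cold / dT = 248 / 70
COP_carnot = 3.543

3.543


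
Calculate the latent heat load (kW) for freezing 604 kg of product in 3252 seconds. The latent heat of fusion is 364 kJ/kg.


Q_lat = m * h_fg / t
Q_lat = 604 * 364 / 3252
Q_lat = 67.61 kW

67.61


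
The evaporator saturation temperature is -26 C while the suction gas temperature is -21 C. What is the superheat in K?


Superheat = T_suction - T_evap
Superheat = -21 - (-26)
Superheat = 5 K

5


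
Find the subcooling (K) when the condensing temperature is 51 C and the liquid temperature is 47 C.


Subcooling = T_cond - T_liquid
Subcooling = 51 - 47
Subcooling = 4 K

4


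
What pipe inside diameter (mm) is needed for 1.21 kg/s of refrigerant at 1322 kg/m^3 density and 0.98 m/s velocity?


A = m_dot / (rho * v) = 1.21 / (1322 * 0.98) = 0.0009339590602 m^2
d = sqrt(4*A/pi) * 1000
d = 34.5 mm

34.5


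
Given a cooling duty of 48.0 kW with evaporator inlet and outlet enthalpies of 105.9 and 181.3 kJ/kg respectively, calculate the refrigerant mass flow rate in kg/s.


dh = 181.3 - 105.9 = 75.4 kJ/kg
m_dot = Q / dh = 48.0 / 75.4 = 0.6366 kg/s

0.6366


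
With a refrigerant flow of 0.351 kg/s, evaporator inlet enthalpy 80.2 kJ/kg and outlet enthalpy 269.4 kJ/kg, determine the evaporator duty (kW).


dh = 269.4 - 80.2 = 189.2 kJ/kg
Q_evap = m_dot * dh = 0.351 * 189.2
Q_evap = 66.41 kW

66.41


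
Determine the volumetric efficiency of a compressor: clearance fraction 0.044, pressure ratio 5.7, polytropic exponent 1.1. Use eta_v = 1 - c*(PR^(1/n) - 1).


PR^(1/n) = 5.7^(1/1.1) = 4.86585272
eta_v = 1 - 0.044 * (4.86585272 - 1)
eta_v = 0.8299

0.8299


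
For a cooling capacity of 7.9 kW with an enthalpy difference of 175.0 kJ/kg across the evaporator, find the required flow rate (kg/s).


m_dot = Q / dh
m_dot = 7.9 / 175.0
m_dot = 0.0451 kg/s

0.0451


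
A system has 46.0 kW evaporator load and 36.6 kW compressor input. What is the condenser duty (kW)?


Q_cond = Q_evap + W
Q_cond = 46.0 + 36.6
Q_cond = 82.6 kW

82.6


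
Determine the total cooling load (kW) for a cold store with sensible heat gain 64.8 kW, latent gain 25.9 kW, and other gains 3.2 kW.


Q_total = Q_s + Q_l + Q_misc
Q_total = 64.8 + 25.9 + 3.2
Q_total = 93.9 kW

93.9


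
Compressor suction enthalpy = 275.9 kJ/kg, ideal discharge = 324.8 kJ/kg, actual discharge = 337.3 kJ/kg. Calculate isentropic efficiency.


dh_ideal = 324.8 - 275.9 = 48.9 kJ/kg
dh_actual = 337.3 - 275.9 = 61.4 kJ/kg
eta_s = dh_ideal / dh_actual = 48.9 / 61.4
eta_s = 0.7964

0.7964


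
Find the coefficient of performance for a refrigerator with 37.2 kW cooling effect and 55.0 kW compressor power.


COP = Q_evap / W
COP = 37.2 / 55.0
COP = 0.676

0.676


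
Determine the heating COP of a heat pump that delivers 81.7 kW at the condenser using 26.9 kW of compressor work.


COP_hp = Q_cond / W
COP_hp = 81.7 / 26.9
COP_hp = 3.037

3.037


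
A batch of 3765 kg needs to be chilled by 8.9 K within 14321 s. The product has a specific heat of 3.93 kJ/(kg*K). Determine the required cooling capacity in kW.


Q = m * cp * dT / t
Q = 3765 * 3.93 * 8.9 / 14321
Q = 9.195 kW

9.195


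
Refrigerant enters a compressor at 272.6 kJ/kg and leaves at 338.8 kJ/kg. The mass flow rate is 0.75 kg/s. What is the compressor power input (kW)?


dh = 338.8 - 272.6 = 66.2 kJ/kg
W = m_dot * dh = 0.75 * 66.2 = 49.65 kW

49.65


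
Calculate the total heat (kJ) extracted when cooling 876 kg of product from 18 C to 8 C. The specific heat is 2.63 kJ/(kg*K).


dT = 18 - (8) = 10 K
Q = m * cp * dT = 876 * 2.63 * 10
Q = 23039 kJ

23039


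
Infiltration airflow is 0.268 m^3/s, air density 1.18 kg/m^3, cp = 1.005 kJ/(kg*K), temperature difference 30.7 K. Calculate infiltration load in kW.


Q = V_dot * rho * cp * dT
Q = 0.268 * 1.18 * 1.005 * 30.7
Q = 9.757 kW

9.757


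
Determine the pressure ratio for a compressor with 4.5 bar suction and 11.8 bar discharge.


PR = P_high / P_low
PR = 11.8 / 4.5
PR = 2.622

2.622


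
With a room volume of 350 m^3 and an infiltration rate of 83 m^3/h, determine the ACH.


ACH = flow / volume
ACH = 83 / 350
ACH = 0.237

0.237


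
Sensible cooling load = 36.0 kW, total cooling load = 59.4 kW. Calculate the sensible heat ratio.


SHR = Q_sensible / Q_total
SHR = 36.0 / 59.4
SHR = 0.606

0.606
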